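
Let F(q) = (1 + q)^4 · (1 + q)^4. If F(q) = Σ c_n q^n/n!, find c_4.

The EGF product rule gives c_4 = Σ_{k_1+k_2=4} C(4; k_1,k_2) · ∏ g_i(k_i), where (1+q)^4 gives the falling factorial (4)_k; (1+q)^4 gives the falling factorial (4)_k.
g_1(k) for k = 0…4: 1, 4, 12, 24, 24.
g_2(k) for k = 0…4: 1, 4, 12, 24, 24.
c_4 = Σ_k C(4,k)·g_1(k)·g_2(4−k) = 1·1·24 + 4·4·24 + 6·12·12 + 4·24·4 + 1·24·1 = 24 + 384 + 864 + 384 + 24 = 1680.

1680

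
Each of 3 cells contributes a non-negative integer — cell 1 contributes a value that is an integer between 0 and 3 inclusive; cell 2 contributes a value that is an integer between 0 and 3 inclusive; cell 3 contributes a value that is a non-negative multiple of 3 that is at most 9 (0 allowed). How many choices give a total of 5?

The generating function for the choices is (1 + t + t^2 + t^3)·(1 + t + t^2 + t^3)·(1 + t^3 + t^6 + t^9); the count is [t^5].
(1 + t + t^2 + t^3) has coefficients 1,1,1,1 for degrees 0…3.
(1 + t + t^2 + t^3) has coefficients 1,1,1,1,0,0 for degrees 0…5.
Finally multiplying by (1 + t^3 + t^6 + t^9), the product of all factors after the first has coefficients 1,1,1,2,1,1 for degrees 0…5.
[t^5] = 1·1 + 1·1 + 1·2 + 1·1 = 5.

5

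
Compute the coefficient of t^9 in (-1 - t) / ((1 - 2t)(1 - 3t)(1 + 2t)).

The denominator gives the recurrence a_n = 3a_(n−1) + 4a_(n−2) − 12a_(n−3) for n ≥ 3; the numerator fixes a_0 = -1, a_1 = -4, a_2 = -16.
Iterating: -1, -4, -16, -52, -172, -532, -1660, -5044, -15388, -46420, so a_9 = -46420.

-46420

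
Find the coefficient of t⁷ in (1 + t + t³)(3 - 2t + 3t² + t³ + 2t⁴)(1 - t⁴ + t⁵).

(1 + t + t³) has coefficients 1,1,0,1 for degrees 0…3.
(3 - 2t + 3t² + t³ + 2t⁴) has coefficients 3,-2,3,1,2,0,0,0 for degrees 0…7.
Finally multiplying by (1 - t⁴ + t⁵), the product of all factors after the first has coefficients 3,-2,3,1,-1,5,-5,2 for degrees 0…7.
[t⁷] = 1·2 + 1·(-5) + 1·(-1) = -4.

-4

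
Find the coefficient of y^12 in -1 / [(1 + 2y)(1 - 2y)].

The denominator gives the recurrence a_n = 4a_(n−2) for n ≥ 2; the numerator fixes a_0 = -1, a_1 = 0.
Iterating: -1, 0, -4, 0, -16, 0, -64, 0, -256, 0, -1024, 0, -4096, so a_12 = -4096.

-4096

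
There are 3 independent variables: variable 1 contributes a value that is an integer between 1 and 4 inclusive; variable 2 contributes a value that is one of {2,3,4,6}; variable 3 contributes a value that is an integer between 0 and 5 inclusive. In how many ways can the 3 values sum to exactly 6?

9

The generating function for the choices is (t + t^2 + t^3 + t^4)·(t^2 + t^3 + t^4 + t^6)·(1 + t + t^2 + t^3 + t^4 + t^5); the count is [t^6].
(t + t^2 + t^3 + t^4) has coefficients 0,1,1,1,1 for degrees 0…4.
(t^2 + t^3 + t^4 + t^6) has coefficients 0,0,1,1,1,0,1 for degrees 0…6.
Finally multiplying by (1 + t + t^2 + t^3 + t^4 + t^5), the product of all factors after the first has coefficients 0,0,1,2,3,3,4 for degrees 0…6.
[t^6] = 1·3 + 1·3 + 1·2 + 1·1 = 9.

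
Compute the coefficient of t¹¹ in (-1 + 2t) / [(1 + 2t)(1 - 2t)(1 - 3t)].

Partial fractions give a closed form: a_n = (-2/5)·(-2)^n + (-3/5)·3^n.
At n = 11: a_11 = -105469.

-105469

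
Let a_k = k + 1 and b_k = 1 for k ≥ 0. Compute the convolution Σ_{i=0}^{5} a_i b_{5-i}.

21

The convolution is the x^5 coefficient of A(x)B(x).
Σ = 1·1 + 2·1 + 3·1 + 4·1 + 5·1 + 6·1 = 21.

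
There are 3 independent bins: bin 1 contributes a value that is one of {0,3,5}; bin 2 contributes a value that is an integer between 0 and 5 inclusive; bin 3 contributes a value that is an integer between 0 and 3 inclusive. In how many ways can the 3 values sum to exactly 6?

The generating function for the choices is (1 + q³ + q⁵)·(1 + q + q² + q³ + q⁴ + q⁵)·(1 + q + q² + q³); the count is [q⁶].
(1 + q³ + q⁵) has coefficients 1,0,0,1,0,1 for degrees 0…5.
(1 + q + q² + q³ + q⁴ + q⁵) has coefficients 1,1,1,1,1,1,0 for degrees 0…6.
Finally multiplying by (1 + q + q² + q³), the product of all factors after the first has coefficients 1,2,3,4,4,4,3 for degrees 0…6.
[q⁶] = 1·3 + 1·4 + 1·2 = 9.

9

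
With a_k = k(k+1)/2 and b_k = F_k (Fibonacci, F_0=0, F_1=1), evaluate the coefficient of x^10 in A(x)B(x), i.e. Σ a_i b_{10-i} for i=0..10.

530

Write out a_i and b_{10-i} for i = 0,…,10 and sum the products.
Σ = 0·55 + 1·34 + 3·21 + 6·13 + 10·8 + 15·5 + 21·3 + 28·2 + 36·1 + 45·1 + 55·0 = 530.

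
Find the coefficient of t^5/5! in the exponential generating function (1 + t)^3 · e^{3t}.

The EGF product rule gives c_5 = Σ_{k_1+k_2=5} C(5; k_1,k_2) · ∏ g_i(k_i), where (1+t)^3 gives the falling factorial (3)_k; e^{3t} gives (3)^k.
g_1(k) for k = 0…5: 1, 3, 6, 6, 0, 0.
g_2(k) for k = 0…5: 1, 3, 9, 27, 81, 243.
c_5 = Σ_k C(5,k)·g_1(k)·g_2(5−k) = 1·1·243 + 5·3·81 + 10·6·27 + 10·6·9 = 243 + 1215 + 1620 + 540 = 3618.

3618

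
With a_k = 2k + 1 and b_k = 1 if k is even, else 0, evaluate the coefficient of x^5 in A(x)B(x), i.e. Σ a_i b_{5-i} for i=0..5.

The convolution is the t^5 coefficient of A(t)B(t).
Σ = 1·0 + 3·1 + 5·0 + 7·1 + 9·0 + 11·1 = 21.

21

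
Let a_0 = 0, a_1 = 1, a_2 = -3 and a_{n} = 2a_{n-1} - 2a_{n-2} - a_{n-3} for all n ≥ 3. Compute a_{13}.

The ordinary generating function has denominator 1 - 2x + 2x^2 + x^3.
Iterating the recurrence: a_0,…,a_{13} = 0, 1, -3, -8, -11, -3, 24, 65, 85, 16, -203, -523, -656, -63.

-63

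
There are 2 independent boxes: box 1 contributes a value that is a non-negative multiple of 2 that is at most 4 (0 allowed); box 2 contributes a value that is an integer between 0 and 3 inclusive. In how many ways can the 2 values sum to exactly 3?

The generating function for the choices is (1 + t² + t⁴)·(1 + t + t² + t³); the count is [t³].
(1 + t² + t⁴) has coefficients 1,0,1,0 for degrees 0…3.
(1 + t + t² + t³) has coefficients 1,1,1,1 for degrees 0…3.
[t³] = 1·1 + 1·1 = 2.

2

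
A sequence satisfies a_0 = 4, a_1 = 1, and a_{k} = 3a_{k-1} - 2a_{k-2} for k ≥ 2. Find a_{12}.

The ordinary generating function has denominator 1 - 3z + 2z^2.
Iterating the recurrence: a_0,…,a_{12} = 4, 1, -5, -17, -41, -89, -185, -377, -761, -1529, -3065, -6137, -12281.

-12281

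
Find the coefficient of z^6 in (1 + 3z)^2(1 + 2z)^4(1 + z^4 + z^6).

226

(1 + 3z)^2 has coefficients 1,6,9 for degrees 0…2.
(1 + 2z)^4 has coefficients 1,8,24,32,16,0,0 for degrees 0…6.
Finally multiplying by (1 + z^4 + z^6), the product of all factors after the first has coefficients 1,8,24,32,17,8,25 for degrees 0…6.
[z^6] = 1·25 + 6·8 + 9·17 = 226.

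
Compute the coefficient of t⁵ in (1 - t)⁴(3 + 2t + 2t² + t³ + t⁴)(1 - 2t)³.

-208

(1 - t)⁴ has coefficients 1,-4,6,-4,1 for degrees 0…4.
(3 + 2t + 2t² + t³ + t⁴) has coefficients 3,2,2,1,1,0 for degrees 0…5.
Finally multiplying by (1 - 2t)³, the product of all factors after the first has coefficients 3,-16,26,-11,3,-10 for degrees 0…5.
[t⁵] = 1·(-10) − 4·3 + 6·(-11) − 4·26 + 1·(-16) = -208.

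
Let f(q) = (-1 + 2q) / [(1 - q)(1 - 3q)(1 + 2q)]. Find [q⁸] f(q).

-2105

Partial fractions give a closed form: a_n = (-1/6)·1^n + (-3/10)·3^n + (-8/15)·(-2)^n.
At n = 8: a_8 = -2105.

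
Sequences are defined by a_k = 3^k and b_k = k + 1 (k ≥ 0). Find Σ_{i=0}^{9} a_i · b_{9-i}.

Write out a_i and b_{9-i} for i = 0,…,9 and sum the products.
Σ = 1·10 + 3·9 + 9·8 + 27·7 + 81·6 + 243·5 + 729·4 + 2187·3 + 6561·2 + 19683·1 = 44281.

44281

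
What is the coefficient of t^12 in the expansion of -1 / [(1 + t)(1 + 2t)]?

-8191

The denominator gives the recurrence a_n = −3a_(n−1) − 2a_(n−2) for n ≥ 2; the numerator fixes a_0 = -1, a_1 = 3.
Iterating: -1, 3, -7, 15, -31, 63, -127, 255, -511, 1023, -2047, 4095, -8191, so a_12 = -8191.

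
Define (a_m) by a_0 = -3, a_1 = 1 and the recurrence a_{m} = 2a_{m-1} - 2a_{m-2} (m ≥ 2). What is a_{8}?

-48

The ordinary generating function has denominator 1 - 2t + 2t^2.
Iterating the recurrence: a_0,…,a_{8} = -3, 1, 8, 14, 12, -4, -32, -56, -48.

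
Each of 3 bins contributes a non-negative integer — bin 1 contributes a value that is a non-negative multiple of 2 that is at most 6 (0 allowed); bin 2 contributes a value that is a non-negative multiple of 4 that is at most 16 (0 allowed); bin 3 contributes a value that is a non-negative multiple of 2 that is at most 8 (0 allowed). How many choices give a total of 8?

8

The generating function for the choices is (1 + t² + t⁴ + t⁶)·(1 + t⁴ + t⁸ + t¹² + t¹⁶)·(1 + t² + t⁴ + t⁶ + t⁸); the count is [t⁸].
(1 + t² + t⁴ + t⁶) has coefficients 1,0,1,0,1,0,1 for degrees 0…6.
(1 + t⁴ + t⁸ + t¹² + t¹⁶) has coefficients 1,0,0,0,1,0,0,0,1 for degrees 0…8.
Finally multiplying by (1 + t² + t⁴ + t⁶ + t⁸), the product of all factors after the first has coefficients 1,0,1,0,2,0,2,0,3 for degrees 0…8.
[t⁸] = 1·3 + 1·2 + 1·2 + 1·1 = 8.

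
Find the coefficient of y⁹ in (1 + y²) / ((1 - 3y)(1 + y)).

The denominator gives the recurrence a_n = 2a_(n−1) + 3a_(n−2) for n ≥ 3; the numerator fixes a_0 = 1, a_1 = 2, a_2 = 8.
Iterating: 1, 2, 8, 22, 68, 202, 608, 1822, 5468, 16402, so a_9 = 16402.

16402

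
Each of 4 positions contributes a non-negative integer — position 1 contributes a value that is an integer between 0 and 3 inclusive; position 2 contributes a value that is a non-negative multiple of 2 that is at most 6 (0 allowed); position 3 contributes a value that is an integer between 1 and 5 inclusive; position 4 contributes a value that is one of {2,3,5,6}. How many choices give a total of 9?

29

The generating function for the choices is (1 + y + y² + y³)·(1 + y² + y⁴ + y⁶)·(y + y² + y³ + y⁴ + y⁵)·(y² + y³ + y⁵ + y⁶); the count is [y⁹].
(1 + y + y² + y³) has coefficients 1,1,1,1 for degrees 0…3.
(1 + y² + y⁴ + y⁶) has coefficients 1,0,1,0,1,0,1,0,0,0 for degrees 0…9.
Multiplying by (y + y² + y³ + y⁴ + y⁵) gives running coefficients 0,1,1,2,2,3,2,3,2,2 for degrees 0…9.
Finally multiplying by (y² + y³ + y⁵ + y⁶), the product of all factors after the first has coefficients 0,0,0,1,2,3,5,7,8,9 for degrees 0…9.
[y⁹] = 1·9 + 1·8 + 1·7 + 1·5 = 29.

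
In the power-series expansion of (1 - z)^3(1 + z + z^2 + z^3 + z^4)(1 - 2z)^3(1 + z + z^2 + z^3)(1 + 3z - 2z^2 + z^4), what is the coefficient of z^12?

60

(1 - z)^3 has coefficients 1,-3,3,-1 for degrees 0…3.
(1 + z + z^2 + z^3 + z^4) has coefficients 1,1,1,1,1,0,0,0,0,0,0,0,0 for degrees 0…12.
Multiplying by (1 - 2z)^3 gives running coefficients 1,-5,7,-1,-1,-2,4,-8,0,0,0,0,0 for degrees 0…12.
Multiplying by (1 + z + z^2 + z^3) gives running coefficients 1,-4,3,2,0,3,0,-7,-6,-4,-8,0,0 for degrees 0…12.
Finally multiplying by (1 + 3z - 2z^2 + z^4), the product of all factors after the first has coefficients 1,-1,-11,19,1,-5,12,-11,-27,-5,-8,-23,10 for degrees 0…12.
[z^12] = 1·10 − 3·(-23) + 3·(-8) − 1·(-5) = 60.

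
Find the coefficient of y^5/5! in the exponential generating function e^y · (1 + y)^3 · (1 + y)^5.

19081

The EGF product rule gives c_5 = Σ_{k_1+k_2+k_3=5} C(5; k_1,k_2,k_3) · ∏ g_i(k_i), where e^y gives (1)^k; (1+y)^3 gives the falling factorial (3)_k; (1+y)^5 gives the falling factorial (5)_k.
g_1(k) for k = 0…5: 1, 1, 1, 1, 1, 1.
g_2(k) for k = 0…5: 1, 3, 6, 6, 0, 0.
g_3(k) for k = 0…5: 1, 5, 20, 60, 120, 120.
First combine the last two factors: h(k) = Σ_j C(k,j)·g_2(j)·g_3(k−j) for k = 0…5: 1, 8, 56, 336, 1680, 6720.
c_5 = Σ_k C(5,k)·g_1(k)·h(5−k) = 1·1·6720 + 5·1·1680 + 10·1·336 + 10·1·56 + 5·1·8 + 1·1·1 = 6720 + 8400 + 3360 + 560 + 40 + 1 = 19081.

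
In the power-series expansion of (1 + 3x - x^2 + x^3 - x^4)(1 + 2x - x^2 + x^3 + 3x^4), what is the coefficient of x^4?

8

(1 + 3x - x^2 + x^3 - x^4) has coefficients 1,3,-1,1,-1 for degrees 0…4.
(1 + 2x - x^2 + x^3 + 3x^4) has coefficients 1,2,-1,1,3 for degrees 0…4.
[x^4] = 1·3 + 3·1 − 1·(-1) + 1·2 − 1·1 = 8.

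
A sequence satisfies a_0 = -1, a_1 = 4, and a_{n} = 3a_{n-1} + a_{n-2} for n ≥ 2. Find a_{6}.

The ordinary generating function has denominator 1 - 3z - z^2.
Iterating the recurrence: a_0,…,a_{6} = -1, 4, 11, 37, 122, 403, 1331.

1331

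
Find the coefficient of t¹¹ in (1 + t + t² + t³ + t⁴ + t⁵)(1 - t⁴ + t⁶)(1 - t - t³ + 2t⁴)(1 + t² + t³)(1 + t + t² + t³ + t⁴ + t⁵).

(1 + t + t² + t³ + t⁴ + t⁵) has coefficients 1,1,1,1,1,1 for degrees 0…5.
(1 - t⁴ + t⁶) has coefficients 1,0,0,0,-1,0,1,0,0,0,0,0 for degrees 0…11.
Multiplying by (1 - t - t³ + 2t⁴) gives running coefficients 1,-1,0,-1,1,1,1,0,-2,-1,2,0 for degrees 0…11.
Multiplying by (1 + t² + t³) gives running coefficients 1,-1,1,-1,0,0,1,2,0,0,0,-3 for degrees 0…11.
Finally multiplying by (1 + t + t² + t³ + t⁴ + t⁵), the product of all factors after the first has coefficients 1,0,1,0,0,0,0,3,2,3,3,0 for degrees 0…11.
[t¹¹] = 1·0 + 1·3 + 1·3 + 1·2 + 1·3 + 1·0 = 11.

11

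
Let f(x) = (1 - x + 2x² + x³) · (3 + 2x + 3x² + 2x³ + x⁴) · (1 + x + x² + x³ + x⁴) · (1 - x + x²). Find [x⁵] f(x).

18

(1 - x + 2x² + x³) has coefficients 1,-1,2,1 for degrees 0…3.
(3 + 2x + 3x² + 2x³ + x⁴) has coefficients 3,2,3,2,1,0 for degrees 0…5.
Multiplying by (1 + x + x² + x³ + x⁴) gives running coefficients 3,5,8,10,11,8 for degrees 0…5.
Finally multiplying by (1 - x + x²), the product of all factors after the first has coefficients 3,2,6,7,9,7 for degrees 0…5.
[x⁵] = 1·7 − 1·9 + 2·7 + 1·6 = 18.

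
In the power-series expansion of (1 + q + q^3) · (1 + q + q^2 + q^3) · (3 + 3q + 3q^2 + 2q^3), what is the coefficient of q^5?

(1 + q + q^3) has coefficients 1,1,0,1 for degrees 0…3.
(1 + q + q^2 + q^3) has coefficients 1,1,1,1,0,0 for degrees 0…5.
Finally multiplying by (3 + 3q + 3q^2 + 2q^3), the product of all factors after the first has coefficients 3,6,9,11,8,5 for degrees 0…5.
[q^5] = 1·5 + 1·8 + 1·9 = 22.

22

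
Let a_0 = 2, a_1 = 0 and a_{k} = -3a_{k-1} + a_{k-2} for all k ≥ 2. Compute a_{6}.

The ordinary generating function has denominator 1 + 3z - z^2.
Iterating the recurrence: a_0,…,a_{6} = 2, 0, 2, -6, 20, -66, 218.

218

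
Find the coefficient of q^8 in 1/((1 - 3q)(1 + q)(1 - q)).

7381

The denominator gives the recurrence a_n = 3a_(n−1) + a_(n−2) − 3a_(n−3) for n ≥ 3; the numerator fixes a_0 = 1, a_1 = 3, a_2 = 10.
Iterating: 1, 3, 10, 30, 91, 273, 820, 2460, 7381, so a_8 = 7381.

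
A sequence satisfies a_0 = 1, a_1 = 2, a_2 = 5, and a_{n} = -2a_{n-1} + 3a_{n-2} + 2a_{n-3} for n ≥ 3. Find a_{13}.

-194074

The ordinary generating function has denominator 1 + 2t - 3t^2 - 2t^3.
Iterating the recurrence: a_0,…,a_{13} = 1, 2, 5, -2, 23, -42, 149, -378, 1119, -3074, 8749, -24482, 69063, -194074.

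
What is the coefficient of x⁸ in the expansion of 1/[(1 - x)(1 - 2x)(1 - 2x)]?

The denominator gives the recurrence a_n = 5a_(n−1) − 8a_(n−2) + 4a_(n−3) for n ≥ 3; the numerator fixes a_0 = 1, a_1 = 5, a_2 = 17.
Iterating: 1, 5, 17, 49, 129, 321, 769, 1793, 4097, so a_8 = 4097.

4097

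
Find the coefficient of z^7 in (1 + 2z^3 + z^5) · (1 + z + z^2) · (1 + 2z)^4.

177

(1 + 2z^3 + z^5) has coefficients 1,0,0,2,0,1 for degrees 0…5.
(1 + z + z^2) has coefficients 1,1,1,0,0,0,0,0 for degrees 0…7.
Finally multiplying by (1 + 2z)^4, the product of all factors after the first has coefficients 1,9,33,64,72,48,16,0 for degrees 0…7.
[z^7] = 1·0 + 2·72 + 1·33 = 177.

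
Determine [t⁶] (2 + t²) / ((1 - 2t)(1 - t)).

285

The denominator gives the recurrence a_n = 3a_(n−1) − 2a_(n−2) for n ≥ 3; the numerator fixes a_0 = 2, a_1 = 6, a_2 = 15.
Iterating: 2, 6, 15, 33, 69, 141, 285, so a_6 = 285.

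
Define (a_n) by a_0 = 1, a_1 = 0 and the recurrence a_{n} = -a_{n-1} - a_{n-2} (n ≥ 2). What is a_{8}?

The ordinary generating function has denominator 1 + t + t^2.
Iterating the recurrence: a_0,…,a_{8} = 1, 0, -1, 1, 0, -1, 1, 0, -1.

-1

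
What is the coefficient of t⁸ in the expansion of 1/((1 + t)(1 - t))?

1

The denominator gives the recurrence a_n = a_(n−2) for n ≥ 2; the numerator fixes a_0 = 1, a_1 = 0.
Iterating: 1, 0, 1, 0, 1, 0, 1, 0, 1, so a_8 = 1.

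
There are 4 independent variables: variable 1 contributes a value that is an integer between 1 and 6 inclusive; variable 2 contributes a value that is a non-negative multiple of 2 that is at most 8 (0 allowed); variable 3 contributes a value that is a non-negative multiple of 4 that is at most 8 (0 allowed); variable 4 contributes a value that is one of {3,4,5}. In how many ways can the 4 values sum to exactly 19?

The generating function for the choices is (z + z^2 + z^3 + z^4 + z^5 + z^6)·(1 + z^2 + z^4 + z^6 + z^8)·(1 + z^4 + z^8)·(z^3 + z^4 + z^5); the count is [z^19].
(z + z^2 + z^3 + z^4 + z^5 + z^6) has coefficients 0,1,1,1,1,1,1 for degrees 0…6.
(1 + z^2 + z^4 + z^6 + z^8) has coefficients 1,0,1,0,1,0,1,0,1,0,0,0,0,0,0,0,0,0,0,0 for degrees 0…19.
Multiplying by (1 + z^4 + z^8) gives running coefficients 1,0,1,0,2,0,2,0,3,0,2,0,2,0,1,0,1,0,0,0 for degrees 0…19.
Finally multiplying by (z^3 + z^4 + z^5), the product of all factors after the first has coefficients 0,0,0,1,1,2,1,3,2,4,2,5,3,5,2,4,2,3,1,2 for degrees 0…19.
[z^19] = 1·1 + 1·3 + 1·2 + 1·4 + 1·2 + 1·5 = 17.

17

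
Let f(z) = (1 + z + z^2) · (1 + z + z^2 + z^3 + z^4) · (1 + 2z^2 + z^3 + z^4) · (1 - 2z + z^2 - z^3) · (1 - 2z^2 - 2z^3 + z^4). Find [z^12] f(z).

(1 + z + z^2) has coefficients 1,1,1 for degrees 0…2.
(1 + z + z^2 + z^3 + z^4) has coefficients 1,1,1,1,1,0,0,0,0,0,0,0,0 for degrees 0…12.
Multiplying by (1 + 2z^2 + z^3 + z^4) gives running coefficients 1,1,3,4,5,4,4,2,1,0,0,0,0 for degrees 0…12.
Multiplying by (1 - 2z + z^2 - z^3) gives running coefficients 1,-1,2,-2,-1,-5,-3,-7,-3,-4,-1,-1,0 for degrees 0…12.
Finally multiplying by (1 - 2z^2 - 2z^3 + z^4), the product of all factors after the first has coefficients 1,-1,0,-2,-2,-6,5,3,12,11,16,6,7 for degrees 0…12.
[z^12] = 1·7 + 1·6 + 1·16 = 29.

29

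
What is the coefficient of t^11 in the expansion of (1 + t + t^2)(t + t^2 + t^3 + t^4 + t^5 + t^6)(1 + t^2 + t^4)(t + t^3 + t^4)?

(1 + t + t^2) has coefficients 1,1,1 for degrees 0…2.
(t + t^2 + t^3 + t^4 + t^5 + t^6) has coefficients 0,1,1,1,1,1,1,0,0,0,0,0 for degrees 0…11.
Multiplying by (1 + t^2 + t^4) gives running coefficients 0,1,1,2,2,3,3,2,2,1,1,0 for degrees 0…11.
Finally multiplying by (t + t^3 + t^4), the product of all factors after the first has coefficients 0,0,1,1,3,4,6,7,7,8,6,5 for degrees 0…11.
[t^11] = 1·5 + 1·6 + 1·8 = 19.

19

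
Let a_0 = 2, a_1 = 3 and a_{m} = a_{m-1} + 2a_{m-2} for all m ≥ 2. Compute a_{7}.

The ordinary generating function has denominator 1 - t - 2t^2.
Iterating the recurrence: a_0,…,a_{7} = 2, 3, 7, 13, 27, 53, 107, 213.

213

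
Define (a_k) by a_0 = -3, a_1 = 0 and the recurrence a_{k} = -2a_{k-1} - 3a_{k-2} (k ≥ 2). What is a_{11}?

The ordinary generating function has denominator 1 + 2x + 3x^2.
Iterating the recurrence: a_0,…,a_{11} = -3, 0, 9, -18, 9, 36, -99, 90, 117, -504, 657, 198.

198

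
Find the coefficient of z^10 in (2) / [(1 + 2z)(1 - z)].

1366

Partial fractions give a closed form: a_n = (4/3)·(-2)^n + (2/3)·1^n.
At n = 10: a_10 = 1366.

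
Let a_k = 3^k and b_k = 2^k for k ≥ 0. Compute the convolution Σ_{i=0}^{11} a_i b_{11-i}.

527345

This is [x^11] in the product of the two ordinary generating functions.
Σ = 1·2048 + 3·1024 + 9·512 + 27·256 + 81·128 + 243·64 + 729·32 + 2187·16 + 6561·8 + 19683·4 + 59049·2 + 177147·1 = 527345.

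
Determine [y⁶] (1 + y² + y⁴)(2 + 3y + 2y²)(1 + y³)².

(1 + y² + y⁴) has coefficients 1,0,1,0,1 for degrees 0…4.
(2 + 3y + 2y²) has coefficients 2,3,2,0,0,0,0 for degrees 0…6.
Finally multiplying by (1 + y³)², the product of all factors after the first has coefficients 2,3,2,4,6,4,2 for degrees 0…6.
[y⁶] = 1·2 + 1·6 + 1·2 = 10.

10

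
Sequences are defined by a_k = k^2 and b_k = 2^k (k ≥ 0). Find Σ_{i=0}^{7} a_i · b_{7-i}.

685

This is [x^7] in the product of the two ordinary generating functions.
Σ = 0·128 + 1·64 + 4·32 + 9·16 + 16·8 + 25·4 + 36·2 + 49·1 = 685.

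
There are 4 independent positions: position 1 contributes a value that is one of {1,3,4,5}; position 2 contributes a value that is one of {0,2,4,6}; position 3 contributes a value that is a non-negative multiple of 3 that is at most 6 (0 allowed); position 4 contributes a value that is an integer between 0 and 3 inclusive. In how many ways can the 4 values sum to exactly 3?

The generating function for the choices is (q + q³ + q⁴ + q⁵)·(1 + q² + q⁴ + q⁶)·(1 + q³ + q⁶)·(1 + q + q² + q³); the count is [q³].
(q + q³ + q⁴ + q⁵) has coefficients 0,1,0,1 for degrees 0…3.
(1 + q² + q⁴ + q⁶) has coefficients 1,0,1,0 for degrees 0…3.
Multiplying by (1 + q³ + q⁶) gives running coefficients 1,0,1,1 for degrees 0…3.
Finally multiplying by (1 + q + q² + q³), the product of all factors after the first has coefficients 1,1,2,3 for degrees 0…3.
[q³] = 1·2 + 1·1 = 3.

3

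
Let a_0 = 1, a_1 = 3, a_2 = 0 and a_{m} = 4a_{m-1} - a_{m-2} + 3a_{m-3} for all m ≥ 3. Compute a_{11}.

The ordinary generating function has denominator 1 - 4x + x^2 - 3x^3.
Iterating the recurrence: a_0,…,a_{11} = 1, 3, 0, 0, 9, 36, 135, 531, 2097, 8262, 32544, 128205.

128205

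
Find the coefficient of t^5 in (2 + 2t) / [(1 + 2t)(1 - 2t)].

32

Partial fractions give a closed form: a_n = (1/2)·(-2)^n + (3/2)·2^n.
At n = 5: a_5 = 32.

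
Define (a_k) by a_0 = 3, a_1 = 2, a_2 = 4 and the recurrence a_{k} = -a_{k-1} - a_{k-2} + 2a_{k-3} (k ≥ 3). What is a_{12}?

-168

The ordinary generating function has denominator 1 + t + t^2 - 2t^3.
Iterating the recurrence: a_0,…,a_{12} = 3, 2, 4, 0, 0, 8, -8, 0, 24, -40, 16, 72, -168.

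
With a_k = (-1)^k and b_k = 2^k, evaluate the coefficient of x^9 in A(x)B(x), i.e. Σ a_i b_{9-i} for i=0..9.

341

Write out a_i and b_{9-i} for i = 0,…,9 and sum the products.
Σ = 1·512 − 1·256 + 1·128 − 1·64 + 1·32 − 1·16 + 1·8 − 1·4 + 1·2 − 1·1 = 341.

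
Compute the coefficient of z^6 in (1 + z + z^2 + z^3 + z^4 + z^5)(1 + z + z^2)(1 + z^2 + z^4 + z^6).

(1 + z + z^2 + z^3 + z^4 + z^5) has coefficients 1,1,1,1,1,1 for degrees 0…5.
(1 + z + z^2) has coefficients 1,1,1,0,0,0,0 for degrees 0…6.
Finally multiplying by (1 + z^2 + z^4 + z^6), the product of all factors after the first has coefficients 1,1,2,1,2,1,2 for degrees 0…6.
[z^6] = 1·2 + 1·1 + 1·2 + 1·1 + 1·2 + 1·1 = 9.

9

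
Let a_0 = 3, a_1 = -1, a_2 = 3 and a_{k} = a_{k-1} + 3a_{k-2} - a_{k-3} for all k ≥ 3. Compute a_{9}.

31

The ordinary generating function has denominator 1 - z - 3z^2 + z^3.
Iterating the recurrence: a_0,…,a_{9} = 3, -1, 3, -3, 7, -5, 19, -3, 59, 31.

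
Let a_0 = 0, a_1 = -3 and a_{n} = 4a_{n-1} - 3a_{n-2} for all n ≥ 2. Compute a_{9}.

The ordinary generating function has denominator 1 - 4y + 3y^2.
Iterating the recurrence: a_0,…,a_{9} = 0, -3, -12, -39, -120, -363, -1092, -3279, -9840, -29523.

-29523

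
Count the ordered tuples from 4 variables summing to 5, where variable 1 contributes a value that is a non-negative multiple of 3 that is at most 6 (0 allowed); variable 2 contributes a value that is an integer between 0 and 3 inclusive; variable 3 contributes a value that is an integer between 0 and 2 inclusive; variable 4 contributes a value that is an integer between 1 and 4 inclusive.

The generating function for the choices is (1 + z^3 + z^6)·(1 + z + z^2 + z^3)·(1 + z + z^2)·(z + z^2 + z^3 + z^4); the count is [z^5].
(1 + z^3 + z^6) has coefficients 1,0,0,1,0,0 for degrees 0…5.
(1 + z + z^2 + z^3) has coefficients 1,1,1,1,0,0 for degrees 0…5.
Multiplying by (1 + z + z^2) gives running coefficients 1,2,3,3,2,1 for degrees 0…5.
Finally multiplying by (z + z^2 + z^3 + z^4), the product of all factors after the first has coefficients 0,1,3,6,9,10 for degrees 0…5.
[z^5] = 1·10 + 1·3 = 13.

13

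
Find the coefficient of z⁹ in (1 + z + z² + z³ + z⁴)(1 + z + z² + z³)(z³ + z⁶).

6

(1 + z + z² + z³ + z⁴) has coefficients 1,1,1,1,1 for degrees 0…4.
(1 + z + z² + z³) has coefficients 1,1,1,1,0,0,0,0,0,0 for degrees 0…9.
Finally multiplying by (z³ + z⁶), the product of all factors after the first has coefficients 0,0,0,1,1,1,2,1,1,1 for degrees 0…9.
[z⁹] = 1·1 + 1·1 + 1·1 + 1·2 + 1·1 = 6.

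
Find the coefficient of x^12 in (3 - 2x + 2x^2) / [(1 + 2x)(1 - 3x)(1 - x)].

Partial fractions give a closed form: a_n = (6/5)·(-2)^n + (23/10)·3^n + (-1/2)·1^n.
At n = 12: a_12 = 1227229.

1227229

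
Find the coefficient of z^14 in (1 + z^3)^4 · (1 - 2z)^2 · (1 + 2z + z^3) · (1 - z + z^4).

(1 + z^3)^4 has coefficients 1,0,0,4,0,0,6,0,0,4,0,0,1 for degrees 0…12.
(1 - 2z)^2 has coefficients 1,-4,4,0,0,0,0,0,0,0,0,0,0,0,0 for degrees 0…14.
Multiplying by (1 + 2z + z^3) gives running coefficients 1,-2,-4,9,-4,4,0,0,0,0,0,0,0,0,0 for degrees 0…14.
Finally multiplying by (1 - z + z^4), the product of all factors after the first has coefficients 1,-3,-2,13,-12,6,-8,9,-4,4,0,0,0,0,0 for degrees 0…14.
[z^14] = 1·0 + 4·0 + 6·(-4) + 4·6 + 1·(-2) = -2.

-2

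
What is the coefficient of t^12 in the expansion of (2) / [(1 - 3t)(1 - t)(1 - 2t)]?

The denominator gives the recurrence a_n = 6a_(n−1) − 11a_(n−2) + 6a_(n−3) for n ≥ 3; the numerator fixes a_0 = 2, a_1 = 12, a_2 = 50.
Iterating: 2, 12, 50, 180, 602, 1932, 6050, 18660, 57002, 173052, 523250, 1577940, 4750202, so a_12 = 4750202.

4750202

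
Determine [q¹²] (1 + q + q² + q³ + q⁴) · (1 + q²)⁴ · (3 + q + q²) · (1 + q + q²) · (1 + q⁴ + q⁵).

(1 + q + q² + q³ + q⁴) has coefficients 1,1,1,1,1 for degrees 0…4.
(1 + q²)⁴ has coefficients 1,0,4,0,6,0,4,0,1,0,0,0,0 for degrees 0…12.
Multiplying by (3 + q + q²) gives running coefficients 3,1,13,4,22,6,18,4,7,1,1,0,0 for degrees 0…12.
Multiplying by (1 + q + q²) gives running coefficients 3,4,17,18,39,32,46,28,29,12,9,2,1 for degrees 0…12.
Finally multiplying by (1 + q⁴ + q⁵), the product of all factors after the first has coefficients 3,4,17,18,42,39,67,63,86,83,87,76,58 for degrees 0…12.
[q¹²] = 1·58 + 1·76 + 1·87 + 1·83 + 1·86 = 390.

390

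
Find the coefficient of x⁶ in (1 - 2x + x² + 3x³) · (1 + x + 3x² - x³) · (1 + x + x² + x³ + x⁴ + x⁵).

(1 - 2x + x² + 3x³) has coefficients 1,-2,1,3 for degrees 0…3.
(1 + x + 3x² - x³) has coefficients 1,1,3,-1,0,0,0 for degrees 0…6.
Finally multiplying by (1 + x + x² + x³ + x⁴ + x⁵), the product of all factors after the first has coefficients 1,2,5,4,4,4,3 for degrees 0…6.
[x⁶] = 1·3 − 2·4 + 1·4 + 3·4 = 11.

11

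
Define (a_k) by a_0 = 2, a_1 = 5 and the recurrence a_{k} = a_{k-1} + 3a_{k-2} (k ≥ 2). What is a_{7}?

725

The ordinary generating function has denominator 1 - x - 3x^2.
Iterating the recurrence: a_0,…,a_{7} = 2, 5, 11, 26, 59, 137, 314, 725.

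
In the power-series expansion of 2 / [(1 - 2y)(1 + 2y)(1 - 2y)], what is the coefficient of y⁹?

5120

The denominator gives the recurrence a_n = 2a_(n−1) + 4a_(n−2) − 8a_(n−3) for n ≥ 3; the numerator fixes a_0 = 2, a_1 = 4, a_2 = 16.
Iterating: 2, 4, 16, 32, 96, 192, 512, 1024, 2560, 5120, so a_9 = 5120.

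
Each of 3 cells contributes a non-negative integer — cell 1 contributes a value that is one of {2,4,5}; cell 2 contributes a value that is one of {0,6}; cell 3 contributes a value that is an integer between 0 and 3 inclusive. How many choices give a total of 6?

2

The generating function for the choices is (y^2 + y^4 + y^5)·(1 + y^6)·(1 + y + y^2 + y^3); the count is [y^6].
(y^2 + y^4 + y^5) has coefficients 0,0,1,0,1,1 for degrees 0…5.
(1 + y^6) has coefficients 1,0,0,0,0,0,1 for degrees 0…6.
Finally multiplying by (1 + y + y^2 + y^3), the product of all factors after the first has coefficients 1,1,1,1,0,0,1 for degrees 0…6.
[y^6] = 1·0 + 1·1 + 1·1 = 2.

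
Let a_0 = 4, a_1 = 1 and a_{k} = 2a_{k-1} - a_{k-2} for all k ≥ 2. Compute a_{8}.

-20

The ordinary generating function has denominator 1 - 2x + x^2.
Iterating the recurrence: a_0,…,a_{8} = 4, 1, -2, -5, -8, -11, -14, -17, -20.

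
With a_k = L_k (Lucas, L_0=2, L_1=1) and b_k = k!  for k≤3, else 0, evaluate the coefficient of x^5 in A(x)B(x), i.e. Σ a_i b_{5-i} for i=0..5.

Write out a_i and b_{5-i} for i = 0,…,5 and sum the products.
Σ = 2·0 + 1·0 + 3·6 + 4·2 + 7·1 + 11·1 = 44.

44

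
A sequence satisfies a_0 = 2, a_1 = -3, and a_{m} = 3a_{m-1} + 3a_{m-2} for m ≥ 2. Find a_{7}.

-3483

The ordinary generating function has denominator 1 - 3z - 3z^2.
Iterating the recurrence: a_0,…,a_{7} = 2, -3, -3, -18, -63, -243, -918, -3483.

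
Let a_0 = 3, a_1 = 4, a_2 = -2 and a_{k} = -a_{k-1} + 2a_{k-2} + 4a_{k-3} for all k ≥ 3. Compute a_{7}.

30

The ordinary generating function has denominator 1 + q - 2q^2 - 4q^3.
Iterating the recurrence: a_0,…,a_{7} = 3, 4, -2, 22, -10, 46, 22, 30.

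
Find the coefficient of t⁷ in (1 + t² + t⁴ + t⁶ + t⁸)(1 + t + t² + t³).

2

(1 + t² + t⁴ + t⁶ + t⁸) has coefficients 1,0,1,0,1,0,1,0 for degrees 0…7.
(1 + t + t² + t³) has coefficients 1,1,1,1,0,0,0,0 for degrees 0…7.
[t⁷] = 1·0 + 1·0 + 1·1 + 1·1 = 2.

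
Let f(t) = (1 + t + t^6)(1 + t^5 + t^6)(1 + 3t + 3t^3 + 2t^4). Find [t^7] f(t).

(1 + t + t^6) has coefficients 1,1,0,0,0,0,1 for degrees 0…6.
(1 + t^5 + t^6) has coefficients 1,0,0,0,0,1,1,0 for degrees 0…7.
Finally multiplying by (1 + 3t + 3t^3 + 2t^4), the product of all factors after the first has coefficients 1,3,0,3,2,1,4,3 for degrees 0…7.
[t^7] = 1·3 + 1·4 + 1·3 = 10.

10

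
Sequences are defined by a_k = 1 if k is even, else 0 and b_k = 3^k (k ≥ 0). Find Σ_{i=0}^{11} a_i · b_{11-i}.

199290

This is [x^11] in the product of the two ordinary generating functions.
Σ = 1·177147 + 0·59049 + 1·19683 + 0·6561 + 1·2187 + 0·729 + 1·243 + 0·81 + 1·27 + 0·9 + 1·3 + 0·1 = 199290.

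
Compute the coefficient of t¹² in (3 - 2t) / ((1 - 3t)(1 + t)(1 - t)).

The denominator gives the recurrence a_n = 3a_(n−1) + a_(n−2) − 3a_(n−3) for n ≥ 3; the numerator fixes a_0 = 3, a_1 = 7, a_2 = 24.
Iterating: 3, 7, 24, 70, 213, 637, 1914, 5740, 17223, 51667, 155004, 465010, 1395033, so a_12 = 1395033.

1395033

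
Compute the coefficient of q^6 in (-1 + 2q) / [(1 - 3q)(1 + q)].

-183

Partial fractions give a closed form: a_n = (-1/4)·3^n + (-3/4)·(-1)^n.
At n = 6: a_6 = -183.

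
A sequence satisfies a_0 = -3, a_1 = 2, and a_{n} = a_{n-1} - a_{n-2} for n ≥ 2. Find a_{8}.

5

The ordinary generating function has denominator 1 - z + z^2.
Iterating the recurrence: a_0,…,a_{8} = -3, 2, 5, 3, -2, -5, -3, 2, 5.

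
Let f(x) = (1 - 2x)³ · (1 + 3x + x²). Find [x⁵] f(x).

-8

(1 - 2x)³ has coefficients 1,-6,12,-8 for degrees 0…3.
(1 + 3x + x²) has coefficients 1,3,1,0,0,0 for degrees 0…5.
[x⁵] = 1·0 − 6·0 + 12·0 − 8·1 = -8.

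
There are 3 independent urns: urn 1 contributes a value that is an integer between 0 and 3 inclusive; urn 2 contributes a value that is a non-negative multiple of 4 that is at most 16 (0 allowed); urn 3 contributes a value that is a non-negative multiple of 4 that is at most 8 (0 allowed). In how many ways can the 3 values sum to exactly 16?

3

The generating function for the choices is (1 + y + y² + y³)·(1 + y⁴ + y⁸ + y¹² + y¹⁶)·(1 + y⁴ + y⁸); the count is [y¹⁶].
(1 + y + y² + y³) has coefficients 1,1,1,1 for degrees 0…3.
(1 + y⁴ + y⁸ + y¹² + y¹⁶) has coefficients 1,0,0,0,1,0,0,0,1,0,0,0,1,0,0,0,1 for degrees 0…16.
Finally multiplying by (1 + y⁴ + y⁸), the product of all factors after the first has coefficients 1,0,0,0,2,0,0,0,3,0,0,0,3,0,0,0,3 for degrees 0…16.
[y¹⁶] = 1·3 + 1·0 + 1·0 + 1·0 = 3.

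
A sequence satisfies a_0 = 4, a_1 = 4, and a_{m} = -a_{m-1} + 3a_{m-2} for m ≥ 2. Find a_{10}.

The ordinary generating function has denominator 1 + y - 3y^2.
Iterating the recurrence: a_0,…,a_{10} = 4, 4, 8, 4, 20, -8, 68, -92, 296, -572, 1460.

1460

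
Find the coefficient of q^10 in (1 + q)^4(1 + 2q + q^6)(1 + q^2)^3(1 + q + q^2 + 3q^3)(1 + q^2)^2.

(1 + q)^4 has coefficients 1,4,6,4,1 for degrees 0…4.
(1 + 2q + q^6) has coefficients 1,2,0,0,0,0,1,0,0,0,0 for degrees 0…10.
Multiplying by (1 + q^2)^3 gives running coefficients 1,2,3,6,3,6,2,2,3,0,3 for degrees 0…10.
Multiplying by (1 + q + q^2 + 3q^3) gives running coefficients 1,3,6,14,18,24,29,19,25,11,12 for degrees 0…10.
Finally multiplying by (1 + q^2)^2, the product of all factors after the first has coefficients 1,3,8,20,31,55,71,81,101,73,91 for degrees 0…10.
[q^10] = 1·91 + 4·73 + 6·101 + 4·81 + 1·71 = 1384.

1384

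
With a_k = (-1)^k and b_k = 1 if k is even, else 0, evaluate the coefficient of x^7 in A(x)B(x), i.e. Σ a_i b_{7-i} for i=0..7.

-4

Write out a_i and b_{7-i} for i = 0,…,7 and sum the products.
Σ = 1·0 − 1·1 + 1·0 − 1·1 + 1·0 − 1·1 + 1·0 − 1·1 = -4.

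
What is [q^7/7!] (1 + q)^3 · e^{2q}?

The EGF product rule gives c_7 = Σ_{k_1+k_2=7} C(7; k_1,k_2) · ∏ g_i(k_i), where (1+q)^3 gives the falling factorial (3)_k; e^{2q} gives (2)^k.
g_1(k) for k = 0…7: 1, 3, 6, 6, 0, 0, 0, 0.
g_2(k) for k = 0…7: 1, 2, 4, 8, 16, 32, 64, 128.
c_7 = Σ_k C(7,k)·g_1(k)·g_2(7−k) = 1·1·128 + 7·3·64 + 21·6·32 + 35·6·16 = 128 + 1344 + 4032 + 3360 = 8864.

8864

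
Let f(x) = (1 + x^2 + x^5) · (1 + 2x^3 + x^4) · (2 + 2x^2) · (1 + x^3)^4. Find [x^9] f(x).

50

(1 + x^2 + x^5) has coefficients 1,0,1,0,0,1 for degrees 0…5.
(1 + 2x^3 + x^4) has coefficients 1,0,0,2,1,0,0,0,0,0 for degrees 0…9.
Multiplying by (2 + 2x^2) gives running coefficients 2,0,2,4,2,4,2,0,0,0 for degrees 0…9.
Finally multiplying by (1 + x^3)^4, the product of all factors after the first has coefficients 2,0,2,12,2,12,30,8,28,40 for degrees 0…9.
[x^9] = 1·40 + 1·8 + 1·2 = 50.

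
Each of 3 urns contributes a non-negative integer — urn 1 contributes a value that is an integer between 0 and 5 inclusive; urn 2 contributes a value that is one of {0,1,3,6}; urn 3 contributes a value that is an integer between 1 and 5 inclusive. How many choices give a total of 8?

14

The generating function for the choices is (1 + z + z^2 + z^3 + z^4 + z^5)·(1 + z + z^3 + z^6)·(z + z^2 + z^3 + z^4 + z^5); the count is [z^8].
(1 + z + z^2 + z^3 + z^4 + z^5) has coefficients 1,1,1,1,1,1 for degrees 0…5.
(1 + z + z^3 + z^6) has coefficients 1,1,0,1,0,0,1,0,0 for degrees 0…8.
Finally multiplying by (z + z^2 + z^3 + z^4 + z^5), the product of all factors after the first has coefficients 0,1,2,2,3,3,2,2,2 for degrees 0…8.
[z^8] = 1·2 + 1·2 + 1·2 + 1·3 + 1·3 + 1·2 = 14.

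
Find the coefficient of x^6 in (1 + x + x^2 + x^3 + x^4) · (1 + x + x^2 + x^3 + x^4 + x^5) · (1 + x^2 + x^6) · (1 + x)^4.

(1 + x + x^2 + x^3 + x^4) has coefficients 1,1,1,1,1 for degrees 0…4.
(1 + x + x^2 + x^3 + x^4 + x^5) has coefficients 1,1,1,1,1,1,0 for degrees 0…6.
Multiplying by (1 + x^2 + x^6) gives running coefficients 1,1,2,2,2,2,2 for degrees 0…6.
Finally multiplying by (1 + x)^4, the product of all factors after the first has coefficients 1,5,12,20,27,31,32 for degrees 0…6.
[x^6] = 1·32 + 1·31 + 1·27 + 1·20 + 1·12 = 122.

122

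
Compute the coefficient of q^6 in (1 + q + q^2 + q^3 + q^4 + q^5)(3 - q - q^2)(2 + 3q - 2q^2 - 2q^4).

(1 + q + q^2 + q^3 + q^4 + q^5) has coefficients 1,1,1,1,1,1 for degrees 0…5.
(3 - q - q^2) has coefficients 3,-1,-1,0,0,0,0 for degrees 0…6.
Finally multiplying by (2 + 3q - 2q^2 - 2q^4), the product of all factors after the first has coefficients 6,7,-11,-1,-4,2,2 for degrees 0…6.
[q^6] = 1·2 + 1·2 + 1·(-4) + 1·(-1) + 1·(-11) + 1·7 = -5.

-5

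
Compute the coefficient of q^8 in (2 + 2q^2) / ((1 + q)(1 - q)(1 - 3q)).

16402

The denominator gives the recurrence a_n = 3a_(n−1) + a_(n−2) − 3a_(n−3) for n ≥ 3; the numerator fixes a_0 = 2, a_1 = 6, a_2 = 22.
Iterating: 2, 6, 22, 66, 202, 606, 1822, 5466, 16402, so a_8 = 16402.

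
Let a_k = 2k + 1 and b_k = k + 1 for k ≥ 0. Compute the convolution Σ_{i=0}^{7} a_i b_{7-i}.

204

This is [x^7] in the product of the two ordinary generating functions.
Σ = 1·8 + 3·7 + 5·6 + 7·5 + 9·4 + 11·3 + 13·2 + 15·1 = 204.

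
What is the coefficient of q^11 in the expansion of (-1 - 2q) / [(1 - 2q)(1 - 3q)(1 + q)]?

Partial fractions give a closed form: a_n = (8/3)·2^n + (-15/4)·3^n + (1/12)·(-1)^n.
At n = 11: a_11 = -658840.

-658840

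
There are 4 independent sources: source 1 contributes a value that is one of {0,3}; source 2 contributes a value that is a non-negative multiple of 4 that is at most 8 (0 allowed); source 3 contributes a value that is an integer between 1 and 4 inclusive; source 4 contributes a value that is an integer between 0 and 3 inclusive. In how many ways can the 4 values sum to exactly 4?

The generating function for the choices is (1 + z^3)·(1 + z^4 + z^8)·(z + z^2 + z^3 + z^4)·(1 + z + z^2 + z^3); the count is [z^4].
(1 + z^3) has coefficients 1,0,0,1 for degrees 0…3.
(1 + z^4 + z^8) has coefficients 1,0,0,0,1 for degrees 0…4.
Multiplying by (z + z^2 + z^3 + z^4) gives running coefficients 0,1,1,1,1 for degrees 0…4.
Finally multiplying by (1 + z + z^2 + z^3), the product of all factors after the first has coefficients 0,1,2,3,4 for degrees 0…4.
[z^4] = 1·4 + 1·1 = 5.

5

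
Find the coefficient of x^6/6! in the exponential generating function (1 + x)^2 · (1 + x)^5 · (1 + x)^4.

332640

The EGF product rule gives c_6 = Σ_{k_1+k_2+k_3=6} C(6; k_1,k_2,k_3) · ∏ g_i(k_i), where (1+x)^2 gives the falling factorial (2)_k; (1+x)^5 gives the falling factorial (5)_k; (1+x)^4 gives the falling factorial (4)_k.
g_1(k) for k = 0…6: 1, 2, 2, 0, 0, 0, 0.
g_2(k) for k = 0…6: 1, 5, 20, 60, 120, 120, 0.
g_3(k) for k = 0…6: 1, 4, 12, 24, 24, 0, 0.
First combine the last two factors: h(k) = Σ_j C(k,j)·g_2(j)·g_3(k−j) for k = 0…6: 1, 9, 72, 504, 3024, 15120, 60480.
c_6 = Σ_k C(6,k)·g_1(k)·h(6−k) = 1·1·60480 + 6·2·15120 + 15·2·3024 = 60480 + 181440 + 90720 = 332640.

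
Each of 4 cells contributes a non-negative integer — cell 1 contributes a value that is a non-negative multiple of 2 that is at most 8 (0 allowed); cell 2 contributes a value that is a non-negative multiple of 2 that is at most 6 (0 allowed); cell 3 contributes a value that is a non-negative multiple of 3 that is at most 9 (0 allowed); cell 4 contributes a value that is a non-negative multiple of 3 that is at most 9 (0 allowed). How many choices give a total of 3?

The generating function for the choices is (1 + y^2 + y^4 + y^6 + y^8)·(1 + y^2 + y^4 + y^6)·(1 + y^3 + y^6 + y^9)·(1 + y^3 + y^6 + y^9); the count is [y^3].
(1 + y^2 + y^4 + y^6 + y^8) has coefficients 1,0,1,0 for degrees 0…3.
(1 + y^2 + y^4 + y^6) has coefficients 1,0,1,0 for degrees 0…3.
Multiplying by (1 + y^3 + y^6 + y^9) gives running coefficients 1,0,1,1 for degrees 0…3.
Finally multiplying by (1 + y^3 + y^6 + y^9), the product of all factors after the first has coefficients 1,0,1,2 for degrees 0…3.
[y^3] = 1·2 + 1·0 = 2.

2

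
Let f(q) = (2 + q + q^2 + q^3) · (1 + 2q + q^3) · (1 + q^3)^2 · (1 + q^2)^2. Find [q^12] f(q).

12

(2 + q + q^2 + q^3) has coefficients 2,1,1,1 for degrees 0…3.
(1 + 2q + q^3) has coefficients 1,2,0,1,0,0,0,0,0,0,0,0,0 for degrees 0…12.
Multiplying by (1 + q^3)^2 gives running coefficients 1,2,0,3,4,0,3,2,0,1,0,0,0 for degrees 0…12.
Finally multiplying by (1 + q^2)^2, the product of all factors after the first has coefficients 1,2,2,7,5,8,11,5,10,5,3,4,0 for degrees 0…12.
[q^12] = 2·0 + 1·4 + 1·3 + 1·5 = 12.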